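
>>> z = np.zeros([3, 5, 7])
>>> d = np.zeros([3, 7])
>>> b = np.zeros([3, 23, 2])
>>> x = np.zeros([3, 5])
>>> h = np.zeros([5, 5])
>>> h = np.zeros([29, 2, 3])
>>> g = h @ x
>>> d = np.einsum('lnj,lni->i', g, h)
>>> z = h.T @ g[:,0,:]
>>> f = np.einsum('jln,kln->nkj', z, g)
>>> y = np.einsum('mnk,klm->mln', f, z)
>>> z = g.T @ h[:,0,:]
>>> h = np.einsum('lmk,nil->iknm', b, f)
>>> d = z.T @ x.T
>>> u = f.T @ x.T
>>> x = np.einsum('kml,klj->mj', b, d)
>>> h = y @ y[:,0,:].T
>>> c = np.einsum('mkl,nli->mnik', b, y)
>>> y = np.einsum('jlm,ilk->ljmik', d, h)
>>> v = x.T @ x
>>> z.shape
(5, 2, 3)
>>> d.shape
(3, 2, 3)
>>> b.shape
(3, 23, 2)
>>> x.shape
(23, 3)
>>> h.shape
(5, 2, 5)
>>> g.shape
(29, 2, 5)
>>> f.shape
(5, 29, 3)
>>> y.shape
(2, 3, 3, 5, 5)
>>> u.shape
(3, 29, 3)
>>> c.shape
(3, 5, 29, 23)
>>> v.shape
(3, 3)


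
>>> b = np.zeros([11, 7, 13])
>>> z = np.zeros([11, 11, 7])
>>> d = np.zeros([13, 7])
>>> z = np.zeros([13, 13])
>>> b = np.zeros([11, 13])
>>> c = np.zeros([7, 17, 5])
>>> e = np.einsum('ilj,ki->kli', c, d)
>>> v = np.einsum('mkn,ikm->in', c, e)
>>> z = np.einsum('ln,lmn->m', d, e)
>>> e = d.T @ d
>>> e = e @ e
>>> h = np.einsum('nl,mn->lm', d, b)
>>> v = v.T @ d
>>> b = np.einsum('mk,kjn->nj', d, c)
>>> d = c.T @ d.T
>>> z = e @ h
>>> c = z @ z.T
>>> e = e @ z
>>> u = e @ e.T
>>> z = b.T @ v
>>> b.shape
(5, 17)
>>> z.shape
(17, 7)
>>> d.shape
(5, 17, 13)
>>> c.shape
(7, 7)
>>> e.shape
(7, 11)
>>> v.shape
(5, 7)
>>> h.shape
(7, 11)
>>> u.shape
(7, 7)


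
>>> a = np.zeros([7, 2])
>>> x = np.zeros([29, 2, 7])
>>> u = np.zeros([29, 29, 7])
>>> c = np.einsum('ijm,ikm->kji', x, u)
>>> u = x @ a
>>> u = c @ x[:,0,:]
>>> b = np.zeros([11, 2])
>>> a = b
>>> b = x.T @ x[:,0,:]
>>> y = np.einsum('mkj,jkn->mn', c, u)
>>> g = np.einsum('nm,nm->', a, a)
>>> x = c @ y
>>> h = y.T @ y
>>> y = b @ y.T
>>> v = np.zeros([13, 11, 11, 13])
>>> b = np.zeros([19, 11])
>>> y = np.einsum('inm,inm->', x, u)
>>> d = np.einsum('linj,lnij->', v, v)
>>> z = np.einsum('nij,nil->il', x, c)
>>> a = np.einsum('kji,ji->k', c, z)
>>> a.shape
(29,)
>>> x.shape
(29, 2, 7)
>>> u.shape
(29, 2, 7)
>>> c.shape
(29, 2, 29)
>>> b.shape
(19, 11)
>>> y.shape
()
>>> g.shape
()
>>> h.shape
(7, 7)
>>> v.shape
(13, 11, 11, 13)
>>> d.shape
()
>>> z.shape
(2, 29)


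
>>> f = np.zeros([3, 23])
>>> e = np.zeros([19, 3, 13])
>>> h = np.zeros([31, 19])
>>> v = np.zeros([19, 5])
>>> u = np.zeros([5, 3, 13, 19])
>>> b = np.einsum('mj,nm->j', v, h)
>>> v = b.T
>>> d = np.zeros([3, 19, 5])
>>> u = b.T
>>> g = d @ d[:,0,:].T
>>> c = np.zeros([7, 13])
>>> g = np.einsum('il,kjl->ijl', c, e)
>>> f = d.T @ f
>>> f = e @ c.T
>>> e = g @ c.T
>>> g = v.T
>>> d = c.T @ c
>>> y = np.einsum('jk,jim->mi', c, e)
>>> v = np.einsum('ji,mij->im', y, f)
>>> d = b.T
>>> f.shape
(19, 3, 7)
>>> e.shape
(7, 3, 7)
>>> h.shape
(31, 19)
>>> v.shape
(3, 19)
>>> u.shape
(5,)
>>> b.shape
(5,)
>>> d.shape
(5,)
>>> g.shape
(5,)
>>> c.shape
(7, 13)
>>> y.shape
(7, 3)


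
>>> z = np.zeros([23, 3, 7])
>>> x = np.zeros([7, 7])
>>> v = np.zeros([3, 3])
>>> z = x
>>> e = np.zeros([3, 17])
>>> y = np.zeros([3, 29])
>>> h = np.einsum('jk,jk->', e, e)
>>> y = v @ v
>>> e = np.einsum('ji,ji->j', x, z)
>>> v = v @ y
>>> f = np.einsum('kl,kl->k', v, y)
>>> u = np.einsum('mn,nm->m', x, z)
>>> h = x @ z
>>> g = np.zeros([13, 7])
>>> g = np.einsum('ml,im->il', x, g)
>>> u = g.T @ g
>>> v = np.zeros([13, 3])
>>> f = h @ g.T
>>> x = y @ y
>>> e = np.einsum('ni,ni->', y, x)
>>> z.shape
(7, 7)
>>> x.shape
(3, 3)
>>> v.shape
(13, 3)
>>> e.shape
()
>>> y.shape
(3, 3)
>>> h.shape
(7, 7)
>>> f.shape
(7, 13)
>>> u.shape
(7, 7)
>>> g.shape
(13, 7)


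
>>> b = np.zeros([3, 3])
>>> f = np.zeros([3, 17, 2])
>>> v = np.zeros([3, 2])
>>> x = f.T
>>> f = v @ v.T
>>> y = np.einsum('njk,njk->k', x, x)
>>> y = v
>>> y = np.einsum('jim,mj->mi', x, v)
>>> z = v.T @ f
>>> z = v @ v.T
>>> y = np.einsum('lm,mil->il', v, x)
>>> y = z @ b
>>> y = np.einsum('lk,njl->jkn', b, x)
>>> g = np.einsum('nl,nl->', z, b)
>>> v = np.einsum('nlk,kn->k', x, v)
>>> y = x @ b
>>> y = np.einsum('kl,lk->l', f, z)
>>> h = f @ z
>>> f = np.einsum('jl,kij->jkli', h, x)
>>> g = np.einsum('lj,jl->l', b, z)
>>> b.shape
(3, 3)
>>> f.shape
(3, 2, 3, 17)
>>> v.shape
(3,)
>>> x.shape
(2, 17, 3)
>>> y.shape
(3,)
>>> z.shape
(3, 3)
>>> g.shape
(3,)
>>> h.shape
(3, 3)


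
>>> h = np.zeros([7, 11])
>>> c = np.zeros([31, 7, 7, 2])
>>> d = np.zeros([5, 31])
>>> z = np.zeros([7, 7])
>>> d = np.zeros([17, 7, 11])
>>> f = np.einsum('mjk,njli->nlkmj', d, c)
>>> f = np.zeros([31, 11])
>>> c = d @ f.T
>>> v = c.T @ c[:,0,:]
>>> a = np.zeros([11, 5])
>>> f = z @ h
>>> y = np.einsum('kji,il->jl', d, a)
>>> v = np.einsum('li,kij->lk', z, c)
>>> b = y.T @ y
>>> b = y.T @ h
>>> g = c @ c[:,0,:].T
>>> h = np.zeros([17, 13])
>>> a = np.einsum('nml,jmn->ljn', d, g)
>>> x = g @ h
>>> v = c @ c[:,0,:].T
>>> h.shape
(17, 13)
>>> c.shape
(17, 7, 31)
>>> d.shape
(17, 7, 11)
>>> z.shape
(7, 7)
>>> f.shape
(7, 11)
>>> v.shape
(17, 7, 17)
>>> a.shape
(11, 17, 17)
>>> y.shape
(7, 5)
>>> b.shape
(5, 11)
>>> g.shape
(17, 7, 17)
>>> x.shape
(17, 7, 13)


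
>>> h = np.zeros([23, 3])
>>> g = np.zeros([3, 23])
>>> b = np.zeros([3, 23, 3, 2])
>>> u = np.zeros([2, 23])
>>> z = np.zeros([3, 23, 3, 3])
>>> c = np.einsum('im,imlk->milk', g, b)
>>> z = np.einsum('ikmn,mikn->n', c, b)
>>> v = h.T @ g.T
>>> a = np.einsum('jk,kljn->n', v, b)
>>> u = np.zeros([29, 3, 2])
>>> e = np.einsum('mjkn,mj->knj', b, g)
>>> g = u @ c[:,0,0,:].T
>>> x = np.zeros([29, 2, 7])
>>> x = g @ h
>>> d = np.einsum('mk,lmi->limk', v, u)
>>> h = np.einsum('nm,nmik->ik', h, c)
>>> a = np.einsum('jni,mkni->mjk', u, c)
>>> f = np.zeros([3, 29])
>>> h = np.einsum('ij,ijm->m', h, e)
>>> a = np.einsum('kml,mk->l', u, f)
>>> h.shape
(23,)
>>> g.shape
(29, 3, 23)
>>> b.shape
(3, 23, 3, 2)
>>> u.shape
(29, 3, 2)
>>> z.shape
(2,)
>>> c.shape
(23, 3, 3, 2)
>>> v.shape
(3, 3)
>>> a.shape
(2,)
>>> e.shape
(3, 2, 23)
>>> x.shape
(29, 3, 3)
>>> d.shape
(29, 2, 3, 3)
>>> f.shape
(3, 29)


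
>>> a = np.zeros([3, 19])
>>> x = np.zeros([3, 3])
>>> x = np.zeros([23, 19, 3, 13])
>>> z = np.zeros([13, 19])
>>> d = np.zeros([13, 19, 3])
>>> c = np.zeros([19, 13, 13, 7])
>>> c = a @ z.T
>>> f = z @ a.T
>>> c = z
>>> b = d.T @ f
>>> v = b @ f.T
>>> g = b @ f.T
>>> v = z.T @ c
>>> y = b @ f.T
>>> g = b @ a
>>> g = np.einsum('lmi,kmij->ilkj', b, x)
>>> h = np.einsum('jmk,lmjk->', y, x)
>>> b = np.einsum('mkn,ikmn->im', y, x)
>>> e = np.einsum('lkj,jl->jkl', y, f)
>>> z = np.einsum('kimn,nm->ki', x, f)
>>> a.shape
(3, 19)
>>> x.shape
(23, 19, 3, 13)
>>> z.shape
(23, 19)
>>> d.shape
(13, 19, 3)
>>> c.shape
(13, 19)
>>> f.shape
(13, 3)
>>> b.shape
(23, 3)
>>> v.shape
(19, 19)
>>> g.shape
(3, 3, 23, 13)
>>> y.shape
(3, 19, 13)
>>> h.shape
()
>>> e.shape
(13, 19, 3)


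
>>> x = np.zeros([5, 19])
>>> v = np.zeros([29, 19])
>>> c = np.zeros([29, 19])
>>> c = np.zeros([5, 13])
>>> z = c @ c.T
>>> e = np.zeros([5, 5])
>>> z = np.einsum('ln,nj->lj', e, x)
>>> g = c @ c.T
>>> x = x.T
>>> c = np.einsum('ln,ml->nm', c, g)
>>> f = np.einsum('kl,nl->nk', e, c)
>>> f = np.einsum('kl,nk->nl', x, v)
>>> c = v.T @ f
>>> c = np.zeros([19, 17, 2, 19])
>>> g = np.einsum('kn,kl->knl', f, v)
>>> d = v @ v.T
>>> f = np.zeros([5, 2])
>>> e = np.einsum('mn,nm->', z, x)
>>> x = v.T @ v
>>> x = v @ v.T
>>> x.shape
(29, 29)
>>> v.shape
(29, 19)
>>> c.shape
(19, 17, 2, 19)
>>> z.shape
(5, 19)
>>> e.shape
()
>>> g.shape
(29, 5, 19)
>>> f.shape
(5, 2)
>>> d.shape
(29, 29)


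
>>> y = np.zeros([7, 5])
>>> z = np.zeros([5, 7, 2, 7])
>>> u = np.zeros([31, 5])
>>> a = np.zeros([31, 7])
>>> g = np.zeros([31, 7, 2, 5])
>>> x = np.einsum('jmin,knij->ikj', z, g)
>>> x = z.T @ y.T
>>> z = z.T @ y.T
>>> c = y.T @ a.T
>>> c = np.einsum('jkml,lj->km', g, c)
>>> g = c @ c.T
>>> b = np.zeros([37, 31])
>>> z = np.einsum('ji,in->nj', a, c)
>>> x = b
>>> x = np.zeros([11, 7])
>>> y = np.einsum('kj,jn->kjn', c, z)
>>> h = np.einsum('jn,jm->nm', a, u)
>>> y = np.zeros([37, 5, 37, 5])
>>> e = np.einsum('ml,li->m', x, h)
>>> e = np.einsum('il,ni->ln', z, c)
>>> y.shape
(37, 5, 37, 5)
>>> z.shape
(2, 31)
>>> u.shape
(31, 5)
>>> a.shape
(31, 7)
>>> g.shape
(7, 7)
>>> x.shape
(11, 7)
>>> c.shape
(7, 2)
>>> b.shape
(37, 31)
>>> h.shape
(7, 5)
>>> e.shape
(31, 7)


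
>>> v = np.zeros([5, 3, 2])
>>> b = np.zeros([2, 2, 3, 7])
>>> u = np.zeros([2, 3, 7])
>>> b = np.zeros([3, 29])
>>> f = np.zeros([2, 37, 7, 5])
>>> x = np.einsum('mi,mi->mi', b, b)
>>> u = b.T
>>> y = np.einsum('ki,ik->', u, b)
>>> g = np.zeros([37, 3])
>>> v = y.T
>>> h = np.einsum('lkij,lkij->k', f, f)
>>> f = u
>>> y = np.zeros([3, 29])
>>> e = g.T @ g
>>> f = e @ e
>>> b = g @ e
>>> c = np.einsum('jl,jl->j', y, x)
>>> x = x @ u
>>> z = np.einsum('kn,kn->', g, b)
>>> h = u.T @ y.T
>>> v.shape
()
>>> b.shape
(37, 3)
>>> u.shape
(29, 3)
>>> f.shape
(3, 3)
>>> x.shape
(3, 3)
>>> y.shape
(3, 29)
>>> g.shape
(37, 3)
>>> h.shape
(3, 3)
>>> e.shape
(3, 3)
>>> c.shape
(3,)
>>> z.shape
()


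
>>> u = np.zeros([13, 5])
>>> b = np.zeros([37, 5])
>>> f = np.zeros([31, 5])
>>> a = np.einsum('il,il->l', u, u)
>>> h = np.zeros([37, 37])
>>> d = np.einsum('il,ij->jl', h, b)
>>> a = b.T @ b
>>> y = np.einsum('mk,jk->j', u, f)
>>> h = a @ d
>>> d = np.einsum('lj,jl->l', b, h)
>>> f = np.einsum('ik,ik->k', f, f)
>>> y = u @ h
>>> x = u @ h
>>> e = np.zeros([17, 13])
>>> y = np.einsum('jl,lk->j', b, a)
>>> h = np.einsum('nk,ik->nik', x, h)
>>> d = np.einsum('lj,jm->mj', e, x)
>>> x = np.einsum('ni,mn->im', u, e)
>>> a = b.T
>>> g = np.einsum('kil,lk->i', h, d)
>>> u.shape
(13, 5)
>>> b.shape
(37, 5)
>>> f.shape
(5,)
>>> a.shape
(5, 37)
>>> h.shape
(13, 5, 37)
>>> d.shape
(37, 13)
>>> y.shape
(37,)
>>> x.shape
(5, 17)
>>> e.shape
(17, 13)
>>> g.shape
(5,)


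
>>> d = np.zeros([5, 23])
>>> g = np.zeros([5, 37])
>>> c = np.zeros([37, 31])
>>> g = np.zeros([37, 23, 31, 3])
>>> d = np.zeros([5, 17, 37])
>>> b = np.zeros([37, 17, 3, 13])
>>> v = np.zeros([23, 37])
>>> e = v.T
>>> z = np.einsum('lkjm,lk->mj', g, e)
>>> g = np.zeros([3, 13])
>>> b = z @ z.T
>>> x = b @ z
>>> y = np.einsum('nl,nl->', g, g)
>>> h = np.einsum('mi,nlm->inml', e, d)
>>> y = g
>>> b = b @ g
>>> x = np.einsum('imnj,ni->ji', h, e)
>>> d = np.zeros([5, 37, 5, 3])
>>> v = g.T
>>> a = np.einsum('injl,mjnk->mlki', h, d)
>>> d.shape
(5, 37, 5, 3)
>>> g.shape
(3, 13)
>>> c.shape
(37, 31)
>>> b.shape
(3, 13)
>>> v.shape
(13, 3)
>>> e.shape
(37, 23)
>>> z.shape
(3, 31)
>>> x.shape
(17, 23)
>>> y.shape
(3, 13)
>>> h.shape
(23, 5, 37, 17)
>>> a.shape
(5, 17, 3, 23)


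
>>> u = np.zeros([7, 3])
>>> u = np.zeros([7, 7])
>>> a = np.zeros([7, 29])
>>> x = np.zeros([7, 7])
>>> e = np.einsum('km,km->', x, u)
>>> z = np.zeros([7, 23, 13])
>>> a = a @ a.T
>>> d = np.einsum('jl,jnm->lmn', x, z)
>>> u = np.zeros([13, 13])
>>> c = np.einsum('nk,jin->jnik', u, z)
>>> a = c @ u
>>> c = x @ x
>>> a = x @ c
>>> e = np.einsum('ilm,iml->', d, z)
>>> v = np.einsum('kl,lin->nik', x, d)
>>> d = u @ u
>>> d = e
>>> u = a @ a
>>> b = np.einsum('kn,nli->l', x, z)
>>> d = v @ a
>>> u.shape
(7, 7)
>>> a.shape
(7, 7)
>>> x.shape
(7, 7)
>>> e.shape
()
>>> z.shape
(7, 23, 13)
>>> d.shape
(23, 13, 7)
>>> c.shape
(7, 7)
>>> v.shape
(23, 13, 7)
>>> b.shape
(23,)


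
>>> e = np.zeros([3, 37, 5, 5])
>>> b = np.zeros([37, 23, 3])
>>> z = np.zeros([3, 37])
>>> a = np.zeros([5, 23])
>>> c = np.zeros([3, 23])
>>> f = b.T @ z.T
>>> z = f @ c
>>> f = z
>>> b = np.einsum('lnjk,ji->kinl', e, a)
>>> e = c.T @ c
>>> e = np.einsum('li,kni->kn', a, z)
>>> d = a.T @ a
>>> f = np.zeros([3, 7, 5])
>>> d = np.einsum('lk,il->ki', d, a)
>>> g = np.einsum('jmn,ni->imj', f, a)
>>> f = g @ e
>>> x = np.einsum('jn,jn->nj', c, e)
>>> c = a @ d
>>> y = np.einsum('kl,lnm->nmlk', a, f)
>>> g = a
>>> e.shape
(3, 23)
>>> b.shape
(5, 23, 37, 3)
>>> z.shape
(3, 23, 23)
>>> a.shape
(5, 23)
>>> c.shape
(5, 5)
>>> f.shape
(23, 7, 23)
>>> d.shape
(23, 5)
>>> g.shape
(5, 23)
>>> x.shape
(23, 3)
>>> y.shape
(7, 23, 23, 5)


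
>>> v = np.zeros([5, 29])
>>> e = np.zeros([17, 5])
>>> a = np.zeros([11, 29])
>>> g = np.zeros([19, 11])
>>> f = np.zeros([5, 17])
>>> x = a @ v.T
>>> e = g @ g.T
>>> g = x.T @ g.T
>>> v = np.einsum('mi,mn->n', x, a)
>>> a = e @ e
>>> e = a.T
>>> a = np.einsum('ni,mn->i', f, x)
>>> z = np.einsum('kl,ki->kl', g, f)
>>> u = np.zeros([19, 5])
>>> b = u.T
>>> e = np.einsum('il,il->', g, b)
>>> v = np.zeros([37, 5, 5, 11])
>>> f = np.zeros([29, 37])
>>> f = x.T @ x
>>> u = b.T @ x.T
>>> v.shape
(37, 5, 5, 11)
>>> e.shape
()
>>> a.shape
(17,)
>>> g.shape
(5, 19)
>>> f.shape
(5, 5)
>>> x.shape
(11, 5)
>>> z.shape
(5, 19)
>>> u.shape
(19, 11)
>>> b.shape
(5, 19)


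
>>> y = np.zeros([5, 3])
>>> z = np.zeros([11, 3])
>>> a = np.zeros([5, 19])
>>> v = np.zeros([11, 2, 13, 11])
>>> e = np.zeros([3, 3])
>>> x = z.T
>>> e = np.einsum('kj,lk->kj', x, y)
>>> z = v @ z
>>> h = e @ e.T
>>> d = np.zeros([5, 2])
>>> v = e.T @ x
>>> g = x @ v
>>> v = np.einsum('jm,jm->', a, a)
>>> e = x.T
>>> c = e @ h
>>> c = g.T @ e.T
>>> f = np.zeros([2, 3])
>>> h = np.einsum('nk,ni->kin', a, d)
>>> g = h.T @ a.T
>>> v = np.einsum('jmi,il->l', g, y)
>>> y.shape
(5, 3)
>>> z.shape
(11, 2, 13, 3)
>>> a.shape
(5, 19)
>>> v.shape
(3,)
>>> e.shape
(11, 3)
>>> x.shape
(3, 11)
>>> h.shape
(19, 2, 5)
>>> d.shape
(5, 2)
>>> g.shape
(5, 2, 5)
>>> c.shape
(11, 11)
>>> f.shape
(2, 3)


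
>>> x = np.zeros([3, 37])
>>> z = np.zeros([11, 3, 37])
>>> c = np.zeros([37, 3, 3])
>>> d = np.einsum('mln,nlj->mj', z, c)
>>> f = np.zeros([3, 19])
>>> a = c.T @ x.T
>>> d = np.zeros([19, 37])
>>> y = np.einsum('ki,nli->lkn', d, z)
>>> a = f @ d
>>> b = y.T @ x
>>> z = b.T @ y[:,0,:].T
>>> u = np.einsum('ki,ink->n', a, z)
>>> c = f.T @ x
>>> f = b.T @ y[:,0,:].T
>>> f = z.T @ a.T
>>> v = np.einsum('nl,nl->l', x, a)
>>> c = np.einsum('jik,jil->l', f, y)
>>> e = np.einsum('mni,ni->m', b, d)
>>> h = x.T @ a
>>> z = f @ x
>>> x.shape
(3, 37)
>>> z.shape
(3, 19, 37)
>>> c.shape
(11,)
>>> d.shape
(19, 37)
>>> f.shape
(3, 19, 3)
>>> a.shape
(3, 37)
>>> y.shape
(3, 19, 11)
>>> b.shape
(11, 19, 37)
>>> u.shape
(19,)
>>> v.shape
(37,)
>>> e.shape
(11,)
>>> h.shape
(37, 37)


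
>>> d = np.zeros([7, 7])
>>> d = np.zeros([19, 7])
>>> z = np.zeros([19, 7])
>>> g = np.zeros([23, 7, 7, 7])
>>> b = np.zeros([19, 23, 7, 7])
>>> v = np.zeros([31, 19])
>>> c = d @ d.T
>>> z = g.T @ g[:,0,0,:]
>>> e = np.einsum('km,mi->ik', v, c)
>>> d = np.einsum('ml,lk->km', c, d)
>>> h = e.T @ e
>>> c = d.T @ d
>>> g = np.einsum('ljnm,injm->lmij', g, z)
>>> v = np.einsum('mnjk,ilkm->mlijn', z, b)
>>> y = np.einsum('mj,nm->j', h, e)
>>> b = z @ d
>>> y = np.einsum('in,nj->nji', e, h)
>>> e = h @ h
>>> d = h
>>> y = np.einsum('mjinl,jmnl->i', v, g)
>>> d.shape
(31, 31)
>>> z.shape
(7, 7, 7, 7)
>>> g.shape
(23, 7, 7, 7)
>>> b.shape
(7, 7, 7, 19)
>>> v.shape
(7, 23, 19, 7, 7)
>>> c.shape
(19, 19)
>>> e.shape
(31, 31)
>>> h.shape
(31, 31)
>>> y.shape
(19,)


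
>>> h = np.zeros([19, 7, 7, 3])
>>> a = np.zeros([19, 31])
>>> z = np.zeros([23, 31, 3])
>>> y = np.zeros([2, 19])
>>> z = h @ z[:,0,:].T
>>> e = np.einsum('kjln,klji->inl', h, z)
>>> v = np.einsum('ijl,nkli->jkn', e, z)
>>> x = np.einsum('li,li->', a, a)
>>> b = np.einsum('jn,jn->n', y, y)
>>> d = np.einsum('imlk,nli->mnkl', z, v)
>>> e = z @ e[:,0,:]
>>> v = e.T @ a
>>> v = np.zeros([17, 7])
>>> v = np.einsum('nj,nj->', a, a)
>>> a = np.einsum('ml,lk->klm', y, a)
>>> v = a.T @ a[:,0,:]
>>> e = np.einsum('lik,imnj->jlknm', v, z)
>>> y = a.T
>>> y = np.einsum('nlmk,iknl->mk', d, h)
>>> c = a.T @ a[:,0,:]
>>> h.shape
(19, 7, 7, 3)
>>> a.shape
(31, 19, 2)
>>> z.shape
(19, 7, 7, 23)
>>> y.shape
(23, 7)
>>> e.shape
(23, 2, 2, 7, 7)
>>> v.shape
(2, 19, 2)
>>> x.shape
()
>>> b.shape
(19,)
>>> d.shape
(7, 3, 23, 7)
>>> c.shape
(2, 19, 2)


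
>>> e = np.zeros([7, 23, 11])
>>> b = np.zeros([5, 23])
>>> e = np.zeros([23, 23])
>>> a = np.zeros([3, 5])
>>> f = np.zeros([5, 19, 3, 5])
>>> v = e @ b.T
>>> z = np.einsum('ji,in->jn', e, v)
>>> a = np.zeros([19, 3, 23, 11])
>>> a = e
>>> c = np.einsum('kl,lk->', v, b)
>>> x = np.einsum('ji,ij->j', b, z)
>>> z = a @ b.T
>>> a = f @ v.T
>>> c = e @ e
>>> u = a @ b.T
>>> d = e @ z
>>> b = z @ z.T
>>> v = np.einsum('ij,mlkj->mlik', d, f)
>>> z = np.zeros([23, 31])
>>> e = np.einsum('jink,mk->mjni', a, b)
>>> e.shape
(23, 5, 3, 19)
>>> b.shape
(23, 23)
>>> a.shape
(5, 19, 3, 23)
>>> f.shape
(5, 19, 3, 5)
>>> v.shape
(5, 19, 23, 3)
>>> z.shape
(23, 31)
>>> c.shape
(23, 23)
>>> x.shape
(5,)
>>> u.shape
(5, 19, 3, 5)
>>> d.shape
(23, 5)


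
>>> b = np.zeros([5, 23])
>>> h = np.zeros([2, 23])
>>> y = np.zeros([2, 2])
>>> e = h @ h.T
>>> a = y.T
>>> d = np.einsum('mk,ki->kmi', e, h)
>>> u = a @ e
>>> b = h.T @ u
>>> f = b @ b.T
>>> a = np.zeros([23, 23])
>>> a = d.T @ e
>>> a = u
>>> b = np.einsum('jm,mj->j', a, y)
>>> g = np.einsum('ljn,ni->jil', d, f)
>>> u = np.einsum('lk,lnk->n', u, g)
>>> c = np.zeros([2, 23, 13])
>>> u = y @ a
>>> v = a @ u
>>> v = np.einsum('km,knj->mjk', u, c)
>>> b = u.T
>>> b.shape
(2, 2)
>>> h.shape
(2, 23)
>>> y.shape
(2, 2)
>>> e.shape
(2, 2)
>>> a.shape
(2, 2)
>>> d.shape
(2, 2, 23)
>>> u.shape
(2, 2)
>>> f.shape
(23, 23)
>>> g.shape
(2, 23, 2)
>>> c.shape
(2, 23, 13)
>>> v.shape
(2, 13, 2)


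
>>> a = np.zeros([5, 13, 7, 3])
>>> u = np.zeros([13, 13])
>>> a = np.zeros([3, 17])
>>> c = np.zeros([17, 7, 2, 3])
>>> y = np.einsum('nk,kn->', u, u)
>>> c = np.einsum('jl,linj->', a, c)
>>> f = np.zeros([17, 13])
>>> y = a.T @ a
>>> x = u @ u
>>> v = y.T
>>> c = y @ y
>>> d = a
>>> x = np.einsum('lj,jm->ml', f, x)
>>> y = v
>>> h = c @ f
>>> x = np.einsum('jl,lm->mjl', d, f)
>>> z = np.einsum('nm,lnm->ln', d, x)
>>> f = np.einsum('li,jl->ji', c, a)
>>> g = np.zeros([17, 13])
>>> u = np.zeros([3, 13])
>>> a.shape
(3, 17)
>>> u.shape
(3, 13)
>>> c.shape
(17, 17)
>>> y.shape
(17, 17)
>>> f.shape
(3, 17)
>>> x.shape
(13, 3, 17)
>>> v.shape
(17, 17)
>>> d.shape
(3, 17)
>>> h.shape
(17, 13)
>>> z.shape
(13, 3)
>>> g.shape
(17, 13)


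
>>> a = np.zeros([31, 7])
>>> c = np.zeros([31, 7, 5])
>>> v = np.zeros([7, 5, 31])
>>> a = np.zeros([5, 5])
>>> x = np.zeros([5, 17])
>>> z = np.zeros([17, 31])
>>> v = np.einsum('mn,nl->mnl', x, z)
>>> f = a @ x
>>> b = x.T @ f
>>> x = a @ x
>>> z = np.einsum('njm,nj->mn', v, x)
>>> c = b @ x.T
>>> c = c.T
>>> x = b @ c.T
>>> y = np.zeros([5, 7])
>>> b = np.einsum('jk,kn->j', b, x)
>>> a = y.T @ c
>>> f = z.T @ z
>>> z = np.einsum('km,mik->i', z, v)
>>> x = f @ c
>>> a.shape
(7, 17)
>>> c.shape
(5, 17)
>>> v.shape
(5, 17, 31)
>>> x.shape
(5, 17)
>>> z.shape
(17,)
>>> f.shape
(5, 5)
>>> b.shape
(17,)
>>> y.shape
(5, 7)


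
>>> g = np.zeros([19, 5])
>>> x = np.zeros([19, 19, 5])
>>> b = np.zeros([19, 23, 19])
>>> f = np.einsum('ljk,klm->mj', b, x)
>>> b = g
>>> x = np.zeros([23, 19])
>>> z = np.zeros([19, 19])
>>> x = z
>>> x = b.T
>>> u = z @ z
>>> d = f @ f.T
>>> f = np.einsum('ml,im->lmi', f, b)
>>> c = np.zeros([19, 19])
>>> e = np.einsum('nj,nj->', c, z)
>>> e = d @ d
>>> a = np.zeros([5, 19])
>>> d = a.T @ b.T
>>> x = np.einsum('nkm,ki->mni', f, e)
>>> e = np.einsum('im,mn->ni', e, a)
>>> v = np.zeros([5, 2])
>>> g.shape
(19, 5)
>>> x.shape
(19, 23, 5)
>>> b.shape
(19, 5)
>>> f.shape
(23, 5, 19)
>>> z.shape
(19, 19)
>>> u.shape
(19, 19)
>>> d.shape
(19, 19)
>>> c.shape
(19, 19)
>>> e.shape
(19, 5)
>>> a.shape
(5, 19)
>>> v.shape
(5, 2)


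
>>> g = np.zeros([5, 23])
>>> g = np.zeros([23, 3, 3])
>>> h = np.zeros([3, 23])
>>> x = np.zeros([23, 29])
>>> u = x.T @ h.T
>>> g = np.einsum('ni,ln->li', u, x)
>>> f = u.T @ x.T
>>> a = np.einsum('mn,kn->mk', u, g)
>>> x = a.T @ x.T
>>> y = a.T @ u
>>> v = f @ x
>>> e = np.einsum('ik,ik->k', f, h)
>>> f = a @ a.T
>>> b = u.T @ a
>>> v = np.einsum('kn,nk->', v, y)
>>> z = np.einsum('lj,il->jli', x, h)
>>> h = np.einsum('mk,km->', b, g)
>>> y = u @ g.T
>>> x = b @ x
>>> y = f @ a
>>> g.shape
(23, 3)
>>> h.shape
()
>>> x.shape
(3, 23)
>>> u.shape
(29, 3)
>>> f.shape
(29, 29)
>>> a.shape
(29, 23)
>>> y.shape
(29, 23)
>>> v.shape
()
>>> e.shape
(23,)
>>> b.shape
(3, 23)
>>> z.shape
(23, 23, 3)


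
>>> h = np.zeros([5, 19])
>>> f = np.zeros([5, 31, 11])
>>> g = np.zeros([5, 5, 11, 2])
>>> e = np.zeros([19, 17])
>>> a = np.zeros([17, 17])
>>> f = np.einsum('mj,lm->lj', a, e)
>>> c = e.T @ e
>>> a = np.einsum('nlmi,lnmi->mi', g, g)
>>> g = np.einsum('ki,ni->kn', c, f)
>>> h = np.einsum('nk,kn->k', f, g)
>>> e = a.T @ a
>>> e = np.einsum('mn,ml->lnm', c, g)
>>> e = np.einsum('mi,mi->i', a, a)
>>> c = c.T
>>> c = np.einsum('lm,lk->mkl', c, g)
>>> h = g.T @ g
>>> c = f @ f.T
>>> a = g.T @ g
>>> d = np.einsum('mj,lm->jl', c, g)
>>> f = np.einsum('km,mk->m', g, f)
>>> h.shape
(19, 19)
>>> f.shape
(19,)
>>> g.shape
(17, 19)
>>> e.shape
(2,)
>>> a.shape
(19, 19)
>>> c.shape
(19, 19)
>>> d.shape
(19, 17)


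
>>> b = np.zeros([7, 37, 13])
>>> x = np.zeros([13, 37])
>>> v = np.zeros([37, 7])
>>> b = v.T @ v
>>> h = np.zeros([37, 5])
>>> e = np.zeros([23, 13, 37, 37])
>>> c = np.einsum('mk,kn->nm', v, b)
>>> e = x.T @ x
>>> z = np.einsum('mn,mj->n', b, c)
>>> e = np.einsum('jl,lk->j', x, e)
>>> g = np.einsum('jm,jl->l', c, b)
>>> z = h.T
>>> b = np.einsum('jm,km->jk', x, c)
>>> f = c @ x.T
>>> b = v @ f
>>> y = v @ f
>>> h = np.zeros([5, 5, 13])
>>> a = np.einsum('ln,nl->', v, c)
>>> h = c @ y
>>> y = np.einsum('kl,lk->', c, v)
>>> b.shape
(37, 13)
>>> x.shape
(13, 37)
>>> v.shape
(37, 7)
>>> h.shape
(7, 13)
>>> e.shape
(13,)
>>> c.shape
(7, 37)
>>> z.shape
(5, 37)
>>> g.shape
(7,)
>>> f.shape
(7, 13)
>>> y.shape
()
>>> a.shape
()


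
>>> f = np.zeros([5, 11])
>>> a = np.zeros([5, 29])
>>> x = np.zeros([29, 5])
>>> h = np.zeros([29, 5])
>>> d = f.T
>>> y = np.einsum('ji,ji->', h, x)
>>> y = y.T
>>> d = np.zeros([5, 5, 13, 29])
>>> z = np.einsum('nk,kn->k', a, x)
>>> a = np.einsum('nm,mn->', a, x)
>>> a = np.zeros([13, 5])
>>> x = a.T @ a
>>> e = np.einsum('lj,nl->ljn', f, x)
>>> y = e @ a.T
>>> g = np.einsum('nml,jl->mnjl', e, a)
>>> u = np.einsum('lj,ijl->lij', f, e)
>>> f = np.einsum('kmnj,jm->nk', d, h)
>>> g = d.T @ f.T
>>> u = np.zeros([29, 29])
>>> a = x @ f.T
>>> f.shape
(13, 5)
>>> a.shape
(5, 13)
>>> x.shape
(5, 5)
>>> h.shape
(29, 5)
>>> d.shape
(5, 5, 13, 29)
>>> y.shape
(5, 11, 13)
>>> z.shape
(29,)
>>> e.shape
(5, 11, 5)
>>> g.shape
(29, 13, 5, 13)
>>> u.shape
(29, 29)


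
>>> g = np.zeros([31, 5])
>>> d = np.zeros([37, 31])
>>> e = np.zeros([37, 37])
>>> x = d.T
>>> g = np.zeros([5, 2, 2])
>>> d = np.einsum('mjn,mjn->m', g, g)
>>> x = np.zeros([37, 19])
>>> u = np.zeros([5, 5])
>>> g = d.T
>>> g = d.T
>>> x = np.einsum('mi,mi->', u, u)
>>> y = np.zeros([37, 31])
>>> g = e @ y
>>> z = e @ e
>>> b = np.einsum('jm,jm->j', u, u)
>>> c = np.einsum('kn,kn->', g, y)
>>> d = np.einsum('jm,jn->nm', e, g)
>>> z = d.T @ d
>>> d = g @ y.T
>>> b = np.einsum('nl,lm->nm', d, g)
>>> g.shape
(37, 31)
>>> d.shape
(37, 37)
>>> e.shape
(37, 37)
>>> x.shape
()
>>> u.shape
(5, 5)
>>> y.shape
(37, 31)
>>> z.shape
(37, 37)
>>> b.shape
(37, 31)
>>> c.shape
()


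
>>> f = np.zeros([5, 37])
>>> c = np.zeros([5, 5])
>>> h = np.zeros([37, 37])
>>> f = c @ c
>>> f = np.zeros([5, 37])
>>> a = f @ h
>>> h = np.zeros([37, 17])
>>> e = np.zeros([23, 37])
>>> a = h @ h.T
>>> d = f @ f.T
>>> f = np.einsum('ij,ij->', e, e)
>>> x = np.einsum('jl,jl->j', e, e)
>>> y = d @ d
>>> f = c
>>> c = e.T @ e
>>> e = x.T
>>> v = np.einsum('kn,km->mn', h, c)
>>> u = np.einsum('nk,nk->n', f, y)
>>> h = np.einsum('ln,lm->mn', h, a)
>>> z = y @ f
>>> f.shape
(5, 5)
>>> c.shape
(37, 37)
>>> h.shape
(37, 17)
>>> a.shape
(37, 37)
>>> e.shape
(23,)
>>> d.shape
(5, 5)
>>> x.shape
(23,)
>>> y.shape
(5, 5)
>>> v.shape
(37, 17)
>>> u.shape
(5,)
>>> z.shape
(5, 5)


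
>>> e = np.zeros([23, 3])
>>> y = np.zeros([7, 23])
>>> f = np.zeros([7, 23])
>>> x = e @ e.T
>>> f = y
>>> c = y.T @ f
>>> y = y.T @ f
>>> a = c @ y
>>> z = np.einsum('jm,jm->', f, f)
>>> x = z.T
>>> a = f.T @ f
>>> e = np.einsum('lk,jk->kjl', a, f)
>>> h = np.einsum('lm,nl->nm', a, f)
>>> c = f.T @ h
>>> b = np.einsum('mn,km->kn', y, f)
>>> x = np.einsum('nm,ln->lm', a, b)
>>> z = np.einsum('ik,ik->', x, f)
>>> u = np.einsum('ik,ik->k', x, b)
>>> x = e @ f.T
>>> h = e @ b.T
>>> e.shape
(23, 7, 23)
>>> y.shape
(23, 23)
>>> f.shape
(7, 23)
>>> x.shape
(23, 7, 7)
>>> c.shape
(23, 23)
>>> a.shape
(23, 23)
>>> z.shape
()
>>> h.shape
(23, 7, 7)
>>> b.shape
(7, 23)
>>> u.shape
(23,)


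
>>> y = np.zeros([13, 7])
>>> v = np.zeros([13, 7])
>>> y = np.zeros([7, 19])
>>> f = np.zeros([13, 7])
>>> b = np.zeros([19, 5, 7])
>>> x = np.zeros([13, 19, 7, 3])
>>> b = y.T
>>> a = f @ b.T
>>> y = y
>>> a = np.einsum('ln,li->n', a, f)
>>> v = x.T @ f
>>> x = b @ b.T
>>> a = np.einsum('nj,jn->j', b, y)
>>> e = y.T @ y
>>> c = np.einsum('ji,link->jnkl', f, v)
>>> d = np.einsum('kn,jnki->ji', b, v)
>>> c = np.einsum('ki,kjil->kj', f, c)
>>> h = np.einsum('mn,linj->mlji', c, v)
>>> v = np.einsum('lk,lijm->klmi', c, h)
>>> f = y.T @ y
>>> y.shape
(7, 19)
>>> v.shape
(19, 13, 7, 3)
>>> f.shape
(19, 19)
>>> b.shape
(19, 7)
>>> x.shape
(19, 19)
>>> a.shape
(7,)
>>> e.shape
(19, 19)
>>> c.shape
(13, 19)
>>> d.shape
(3, 7)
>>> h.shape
(13, 3, 7, 7)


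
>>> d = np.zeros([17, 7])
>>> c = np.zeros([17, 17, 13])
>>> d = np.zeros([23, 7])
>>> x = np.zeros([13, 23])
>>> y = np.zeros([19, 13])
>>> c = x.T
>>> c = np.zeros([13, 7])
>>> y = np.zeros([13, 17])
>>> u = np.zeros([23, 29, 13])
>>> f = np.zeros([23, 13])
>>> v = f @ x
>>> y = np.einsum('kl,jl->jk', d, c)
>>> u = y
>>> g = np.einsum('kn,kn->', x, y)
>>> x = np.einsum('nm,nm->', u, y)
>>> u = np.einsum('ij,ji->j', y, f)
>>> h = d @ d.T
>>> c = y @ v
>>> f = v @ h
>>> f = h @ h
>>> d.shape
(23, 7)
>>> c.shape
(13, 23)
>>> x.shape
()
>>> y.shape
(13, 23)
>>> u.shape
(23,)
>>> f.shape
(23, 23)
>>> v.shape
(23, 23)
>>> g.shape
()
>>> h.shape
(23, 23)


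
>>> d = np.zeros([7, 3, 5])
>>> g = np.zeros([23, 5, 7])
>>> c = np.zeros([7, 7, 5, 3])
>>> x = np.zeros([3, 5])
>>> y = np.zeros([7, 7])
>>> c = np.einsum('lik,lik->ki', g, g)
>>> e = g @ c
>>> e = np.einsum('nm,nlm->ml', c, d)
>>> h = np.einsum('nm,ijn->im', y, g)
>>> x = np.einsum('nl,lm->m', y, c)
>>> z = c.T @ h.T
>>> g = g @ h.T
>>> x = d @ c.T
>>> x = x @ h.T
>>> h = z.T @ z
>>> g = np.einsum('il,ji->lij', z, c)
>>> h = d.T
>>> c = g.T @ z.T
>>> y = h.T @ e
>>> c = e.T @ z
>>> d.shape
(7, 3, 5)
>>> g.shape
(23, 5, 7)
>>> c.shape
(3, 23)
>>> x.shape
(7, 3, 23)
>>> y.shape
(7, 3, 3)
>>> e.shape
(5, 3)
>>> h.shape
(5, 3, 7)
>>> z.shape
(5, 23)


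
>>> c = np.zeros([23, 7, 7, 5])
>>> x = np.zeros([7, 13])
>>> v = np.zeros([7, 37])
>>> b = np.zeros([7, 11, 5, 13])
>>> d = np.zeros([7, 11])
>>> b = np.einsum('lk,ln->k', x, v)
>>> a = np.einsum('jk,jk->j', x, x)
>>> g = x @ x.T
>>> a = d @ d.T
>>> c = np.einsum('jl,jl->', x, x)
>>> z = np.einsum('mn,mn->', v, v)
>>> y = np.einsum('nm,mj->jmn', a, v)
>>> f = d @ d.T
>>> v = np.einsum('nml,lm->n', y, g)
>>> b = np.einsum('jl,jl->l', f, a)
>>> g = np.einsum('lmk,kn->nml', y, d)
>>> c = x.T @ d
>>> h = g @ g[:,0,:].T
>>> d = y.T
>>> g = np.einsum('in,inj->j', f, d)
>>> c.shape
(13, 11)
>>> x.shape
(7, 13)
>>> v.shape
(37,)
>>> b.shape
(7,)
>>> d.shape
(7, 7, 37)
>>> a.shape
(7, 7)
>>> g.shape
(37,)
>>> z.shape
()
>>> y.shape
(37, 7, 7)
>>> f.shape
(7, 7)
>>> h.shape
(11, 7, 11)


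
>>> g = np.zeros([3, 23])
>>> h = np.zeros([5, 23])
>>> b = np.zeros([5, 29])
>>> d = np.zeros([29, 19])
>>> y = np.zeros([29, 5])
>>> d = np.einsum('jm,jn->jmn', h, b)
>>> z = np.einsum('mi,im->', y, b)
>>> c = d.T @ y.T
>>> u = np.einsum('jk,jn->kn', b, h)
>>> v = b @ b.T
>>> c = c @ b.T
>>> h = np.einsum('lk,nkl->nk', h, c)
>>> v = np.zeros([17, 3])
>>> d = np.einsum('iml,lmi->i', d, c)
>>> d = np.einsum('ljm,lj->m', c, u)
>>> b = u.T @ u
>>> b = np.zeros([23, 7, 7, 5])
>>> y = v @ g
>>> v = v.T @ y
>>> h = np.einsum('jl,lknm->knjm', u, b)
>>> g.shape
(3, 23)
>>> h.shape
(7, 7, 29, 5)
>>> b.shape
(23, 7, 7, 5)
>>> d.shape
(5,)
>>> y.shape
(17, 23)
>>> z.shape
()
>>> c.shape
(29, 23, 5)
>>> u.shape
(29, 23)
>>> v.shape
(3, 23)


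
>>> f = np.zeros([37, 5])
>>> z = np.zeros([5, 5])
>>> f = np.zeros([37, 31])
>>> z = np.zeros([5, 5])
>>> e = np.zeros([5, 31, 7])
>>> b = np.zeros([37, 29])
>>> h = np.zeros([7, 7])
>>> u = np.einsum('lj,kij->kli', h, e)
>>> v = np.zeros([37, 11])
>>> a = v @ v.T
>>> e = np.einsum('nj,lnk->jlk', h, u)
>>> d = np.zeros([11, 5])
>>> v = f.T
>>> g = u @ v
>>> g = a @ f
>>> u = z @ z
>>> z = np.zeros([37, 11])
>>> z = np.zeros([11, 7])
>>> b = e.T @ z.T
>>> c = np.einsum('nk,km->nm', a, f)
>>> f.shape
(37, 31)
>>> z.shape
(11, 7)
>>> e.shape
(7, 5, 31)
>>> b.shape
(31, 5, 11)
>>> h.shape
(7, 7)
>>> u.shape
(5, 5)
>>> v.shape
(31, 37)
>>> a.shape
(37, 37)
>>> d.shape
(11, 5)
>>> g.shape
(37, 31)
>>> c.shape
(37, 31)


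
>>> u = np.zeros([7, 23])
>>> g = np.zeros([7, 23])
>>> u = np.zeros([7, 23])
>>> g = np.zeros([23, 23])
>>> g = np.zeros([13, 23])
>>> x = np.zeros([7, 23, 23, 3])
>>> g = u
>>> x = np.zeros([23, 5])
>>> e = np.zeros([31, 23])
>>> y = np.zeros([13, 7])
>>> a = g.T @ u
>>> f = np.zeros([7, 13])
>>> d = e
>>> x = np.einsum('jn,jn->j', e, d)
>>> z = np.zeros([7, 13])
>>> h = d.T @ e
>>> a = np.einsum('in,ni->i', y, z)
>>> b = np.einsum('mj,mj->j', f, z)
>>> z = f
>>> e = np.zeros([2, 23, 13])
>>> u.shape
(7, 23)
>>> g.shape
(7, 23)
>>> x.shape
(31,)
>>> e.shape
(2, 23, 13)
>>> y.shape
(13, 7)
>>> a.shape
(13,)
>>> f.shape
(7, 13)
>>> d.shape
(31, 23)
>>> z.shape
(7, 13)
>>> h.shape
(23, 23)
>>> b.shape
(13,)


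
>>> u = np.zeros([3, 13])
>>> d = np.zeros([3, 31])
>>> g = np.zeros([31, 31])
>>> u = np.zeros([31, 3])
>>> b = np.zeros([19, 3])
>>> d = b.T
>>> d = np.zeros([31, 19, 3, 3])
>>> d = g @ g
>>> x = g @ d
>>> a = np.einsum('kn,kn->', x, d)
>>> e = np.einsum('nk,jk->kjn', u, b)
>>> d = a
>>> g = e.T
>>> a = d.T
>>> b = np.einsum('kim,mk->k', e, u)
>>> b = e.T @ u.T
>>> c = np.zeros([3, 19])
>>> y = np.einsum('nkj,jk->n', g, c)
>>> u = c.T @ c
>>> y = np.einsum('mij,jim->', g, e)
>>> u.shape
(19, 19)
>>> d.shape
()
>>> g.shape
(31, 19, 3)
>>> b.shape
(31, 19, 31)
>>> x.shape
(31, 31)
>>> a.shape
()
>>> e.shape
(3, 19, 31)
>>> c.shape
(3, 19)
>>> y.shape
()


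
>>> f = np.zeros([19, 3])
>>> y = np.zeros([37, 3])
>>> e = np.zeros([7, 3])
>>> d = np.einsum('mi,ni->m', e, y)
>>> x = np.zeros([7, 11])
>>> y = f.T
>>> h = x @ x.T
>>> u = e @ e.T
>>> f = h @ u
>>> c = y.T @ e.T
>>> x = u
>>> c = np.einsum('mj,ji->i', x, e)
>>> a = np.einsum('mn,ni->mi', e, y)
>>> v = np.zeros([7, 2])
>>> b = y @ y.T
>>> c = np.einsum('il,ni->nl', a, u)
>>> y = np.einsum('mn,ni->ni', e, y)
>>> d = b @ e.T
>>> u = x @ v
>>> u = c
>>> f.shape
(7, 7)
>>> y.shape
(3, 19)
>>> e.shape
(7, 3)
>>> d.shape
(3, 7)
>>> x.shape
(7, 7)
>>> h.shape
(7, 7)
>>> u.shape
(7, 19)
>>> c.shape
(7, 19)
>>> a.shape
(7, 19)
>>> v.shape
(7, 2)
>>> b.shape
(3, 3)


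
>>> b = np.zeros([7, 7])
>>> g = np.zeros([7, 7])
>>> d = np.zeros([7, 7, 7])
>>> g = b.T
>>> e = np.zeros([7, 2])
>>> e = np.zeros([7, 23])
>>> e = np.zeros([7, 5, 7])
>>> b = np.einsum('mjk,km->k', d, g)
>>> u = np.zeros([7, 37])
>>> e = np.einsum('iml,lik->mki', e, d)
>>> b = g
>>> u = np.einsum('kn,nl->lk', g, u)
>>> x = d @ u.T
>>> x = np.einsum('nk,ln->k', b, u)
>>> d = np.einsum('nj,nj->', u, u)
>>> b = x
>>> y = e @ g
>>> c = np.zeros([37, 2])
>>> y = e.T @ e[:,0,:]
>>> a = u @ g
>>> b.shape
(7,)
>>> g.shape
(7, 7)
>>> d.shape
()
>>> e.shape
(5, 7, 7)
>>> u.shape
(37, 7)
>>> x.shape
(7,)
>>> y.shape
(7, 7, 7)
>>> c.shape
(37, 2)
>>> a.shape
(37, 7)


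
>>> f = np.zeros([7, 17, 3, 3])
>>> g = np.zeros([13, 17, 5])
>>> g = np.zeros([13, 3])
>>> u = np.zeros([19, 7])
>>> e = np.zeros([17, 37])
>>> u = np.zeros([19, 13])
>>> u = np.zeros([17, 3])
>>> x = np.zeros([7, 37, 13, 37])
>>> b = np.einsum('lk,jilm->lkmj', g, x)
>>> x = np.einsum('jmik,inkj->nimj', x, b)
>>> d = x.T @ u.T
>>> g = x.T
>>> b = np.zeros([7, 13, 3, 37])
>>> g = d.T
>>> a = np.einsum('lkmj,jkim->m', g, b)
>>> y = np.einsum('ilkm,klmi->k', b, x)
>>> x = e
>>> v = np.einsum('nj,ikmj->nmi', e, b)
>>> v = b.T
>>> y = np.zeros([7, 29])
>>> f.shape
(7, 17, 3, 3)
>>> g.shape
(17, 13, 37, 7)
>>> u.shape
(17, 3)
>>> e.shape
(17, 37)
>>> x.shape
(17, 37)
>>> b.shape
(7, 13, 3, 37)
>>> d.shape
(7, 37, 13, 17)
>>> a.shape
(37,)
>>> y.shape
(7, 29)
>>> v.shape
(37, 3, 13, 7)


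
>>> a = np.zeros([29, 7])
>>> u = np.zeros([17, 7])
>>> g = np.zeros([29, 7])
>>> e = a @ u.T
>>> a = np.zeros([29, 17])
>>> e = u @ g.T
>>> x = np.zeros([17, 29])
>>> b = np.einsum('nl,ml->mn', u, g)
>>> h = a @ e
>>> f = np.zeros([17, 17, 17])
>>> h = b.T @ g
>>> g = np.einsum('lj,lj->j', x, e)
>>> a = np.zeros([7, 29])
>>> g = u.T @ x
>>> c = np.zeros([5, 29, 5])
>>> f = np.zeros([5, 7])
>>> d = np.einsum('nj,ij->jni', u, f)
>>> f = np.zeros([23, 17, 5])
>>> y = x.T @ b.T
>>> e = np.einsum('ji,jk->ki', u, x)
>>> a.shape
(7, 29)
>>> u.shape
(17, 7)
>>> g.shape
(7, 29)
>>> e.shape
(29, 7)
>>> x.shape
(17, 29)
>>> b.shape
(29, 17)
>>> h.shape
(17, 7)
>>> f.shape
(23, 17, 5)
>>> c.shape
(5, 29, 5)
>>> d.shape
(7, 17, 5)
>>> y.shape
(29, 29)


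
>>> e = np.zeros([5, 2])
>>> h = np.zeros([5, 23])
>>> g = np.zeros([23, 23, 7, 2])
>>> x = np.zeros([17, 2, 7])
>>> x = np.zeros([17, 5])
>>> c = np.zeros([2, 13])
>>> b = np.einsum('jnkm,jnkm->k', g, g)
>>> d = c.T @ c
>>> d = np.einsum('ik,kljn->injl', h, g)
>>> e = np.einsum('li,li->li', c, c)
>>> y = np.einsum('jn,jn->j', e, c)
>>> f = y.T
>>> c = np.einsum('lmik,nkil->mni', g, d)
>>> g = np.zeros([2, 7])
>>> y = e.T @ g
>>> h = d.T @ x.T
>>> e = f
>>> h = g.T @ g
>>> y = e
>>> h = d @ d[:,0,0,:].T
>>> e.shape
(2,)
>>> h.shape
(5, 2, 7, 5)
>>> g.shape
(2, 7)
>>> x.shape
(17, 5)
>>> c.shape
(23, 5, 7)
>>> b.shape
(7,)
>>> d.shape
(5, 2, 7, 23)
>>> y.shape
(2,)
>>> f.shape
(2,)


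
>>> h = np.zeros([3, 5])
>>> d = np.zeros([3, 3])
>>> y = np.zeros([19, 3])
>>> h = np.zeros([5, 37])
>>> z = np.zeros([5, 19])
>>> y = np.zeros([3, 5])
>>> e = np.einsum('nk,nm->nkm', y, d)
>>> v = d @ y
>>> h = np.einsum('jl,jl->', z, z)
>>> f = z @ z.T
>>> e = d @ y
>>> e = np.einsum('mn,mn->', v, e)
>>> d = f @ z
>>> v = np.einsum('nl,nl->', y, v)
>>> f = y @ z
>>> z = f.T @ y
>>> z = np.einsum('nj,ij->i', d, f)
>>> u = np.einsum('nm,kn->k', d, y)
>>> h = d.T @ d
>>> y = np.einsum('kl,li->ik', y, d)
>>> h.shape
(19, 19)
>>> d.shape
(5, 19)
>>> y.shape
(19, 3)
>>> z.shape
(3,)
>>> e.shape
()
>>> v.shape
()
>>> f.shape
(3, 19)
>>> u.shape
(3,)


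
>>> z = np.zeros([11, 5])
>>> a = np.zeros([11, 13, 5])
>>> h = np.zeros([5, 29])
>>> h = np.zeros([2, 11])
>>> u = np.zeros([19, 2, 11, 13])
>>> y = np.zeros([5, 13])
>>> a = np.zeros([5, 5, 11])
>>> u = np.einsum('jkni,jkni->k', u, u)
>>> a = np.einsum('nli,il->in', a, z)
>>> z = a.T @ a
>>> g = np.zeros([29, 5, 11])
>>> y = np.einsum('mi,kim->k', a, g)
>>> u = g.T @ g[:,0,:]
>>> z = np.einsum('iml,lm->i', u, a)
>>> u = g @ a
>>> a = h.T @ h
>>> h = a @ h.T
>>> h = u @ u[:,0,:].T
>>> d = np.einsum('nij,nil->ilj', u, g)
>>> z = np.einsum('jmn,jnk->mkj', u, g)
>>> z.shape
(5, 11, 29)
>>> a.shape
(11, 11)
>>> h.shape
(29, 5, 29)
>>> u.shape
(29, 5, 5)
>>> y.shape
(29,)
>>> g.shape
(29, 5, 11)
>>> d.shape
(5, 11, 5)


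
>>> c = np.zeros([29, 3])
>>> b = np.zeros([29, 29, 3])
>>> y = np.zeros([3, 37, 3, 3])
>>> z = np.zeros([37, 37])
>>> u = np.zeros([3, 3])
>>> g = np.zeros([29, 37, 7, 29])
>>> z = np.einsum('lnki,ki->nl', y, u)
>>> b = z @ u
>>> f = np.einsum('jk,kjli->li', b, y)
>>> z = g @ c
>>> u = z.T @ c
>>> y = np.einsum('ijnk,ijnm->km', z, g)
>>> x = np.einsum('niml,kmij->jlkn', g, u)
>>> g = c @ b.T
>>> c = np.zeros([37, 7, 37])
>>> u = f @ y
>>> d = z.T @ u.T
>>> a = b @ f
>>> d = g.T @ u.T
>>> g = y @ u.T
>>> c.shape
(37, 7, 37)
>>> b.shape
(37, 3)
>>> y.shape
(3, 29)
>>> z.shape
(29, 37, 7, 3)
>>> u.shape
(3, 29)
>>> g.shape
(3, 3)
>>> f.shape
(3, 3)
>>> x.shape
(3, 29, 3, 29)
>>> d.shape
(37, 3)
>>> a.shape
(37, 3)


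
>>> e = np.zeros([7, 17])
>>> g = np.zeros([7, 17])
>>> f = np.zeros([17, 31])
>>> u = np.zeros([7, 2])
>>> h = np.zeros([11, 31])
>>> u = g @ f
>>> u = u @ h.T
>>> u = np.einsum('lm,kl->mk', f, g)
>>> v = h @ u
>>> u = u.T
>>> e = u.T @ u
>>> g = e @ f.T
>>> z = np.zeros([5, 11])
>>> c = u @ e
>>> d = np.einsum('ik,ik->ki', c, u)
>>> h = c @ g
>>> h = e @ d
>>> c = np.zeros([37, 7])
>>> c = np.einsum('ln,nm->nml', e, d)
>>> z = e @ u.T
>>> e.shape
(31, 31)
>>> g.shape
(31, 17)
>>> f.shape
(17, 31)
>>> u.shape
(7, 31)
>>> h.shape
(31, 7)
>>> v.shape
(11, 7)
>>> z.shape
(31, 7)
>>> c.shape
(31, 7, 31)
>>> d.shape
(31, 7)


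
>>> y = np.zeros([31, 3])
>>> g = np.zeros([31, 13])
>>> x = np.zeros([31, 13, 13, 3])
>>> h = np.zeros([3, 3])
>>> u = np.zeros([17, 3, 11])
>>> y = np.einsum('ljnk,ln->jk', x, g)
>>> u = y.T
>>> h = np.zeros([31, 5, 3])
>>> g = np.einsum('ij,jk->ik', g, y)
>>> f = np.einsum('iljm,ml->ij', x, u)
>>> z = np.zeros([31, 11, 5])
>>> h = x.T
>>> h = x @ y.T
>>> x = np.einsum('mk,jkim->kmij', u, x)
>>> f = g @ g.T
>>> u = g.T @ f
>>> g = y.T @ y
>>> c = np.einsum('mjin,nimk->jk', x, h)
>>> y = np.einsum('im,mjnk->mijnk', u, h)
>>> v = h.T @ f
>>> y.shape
(31, 3, 13, 13, 13)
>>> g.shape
(3, 3)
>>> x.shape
(13, 3, 13, 31)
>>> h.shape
(31, 13, 13, 13)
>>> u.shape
(3, 31)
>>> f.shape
(31, 31)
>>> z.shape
(31, 11, 5)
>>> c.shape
(3, 13)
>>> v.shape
(13, 13, 13, 31)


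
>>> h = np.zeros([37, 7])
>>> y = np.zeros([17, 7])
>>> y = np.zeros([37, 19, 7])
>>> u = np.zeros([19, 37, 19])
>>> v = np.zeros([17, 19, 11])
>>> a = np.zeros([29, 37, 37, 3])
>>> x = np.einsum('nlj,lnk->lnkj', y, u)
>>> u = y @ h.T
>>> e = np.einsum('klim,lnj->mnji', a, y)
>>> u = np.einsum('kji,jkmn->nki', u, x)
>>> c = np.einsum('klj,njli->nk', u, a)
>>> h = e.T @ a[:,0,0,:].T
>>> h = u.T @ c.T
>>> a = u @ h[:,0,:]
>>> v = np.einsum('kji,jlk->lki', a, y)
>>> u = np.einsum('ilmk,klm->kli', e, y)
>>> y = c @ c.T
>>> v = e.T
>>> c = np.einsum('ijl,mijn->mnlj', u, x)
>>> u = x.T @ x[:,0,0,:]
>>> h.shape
(37, 37, 29)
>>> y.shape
(29, 29)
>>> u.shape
(7, 19, 37, 7)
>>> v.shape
(37, 7, 19, 3)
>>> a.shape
(7, 37, 29)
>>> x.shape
(19, 37, 19, 7)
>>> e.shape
(3, 19, 7, 37)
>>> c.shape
(19, 7, 3, 19)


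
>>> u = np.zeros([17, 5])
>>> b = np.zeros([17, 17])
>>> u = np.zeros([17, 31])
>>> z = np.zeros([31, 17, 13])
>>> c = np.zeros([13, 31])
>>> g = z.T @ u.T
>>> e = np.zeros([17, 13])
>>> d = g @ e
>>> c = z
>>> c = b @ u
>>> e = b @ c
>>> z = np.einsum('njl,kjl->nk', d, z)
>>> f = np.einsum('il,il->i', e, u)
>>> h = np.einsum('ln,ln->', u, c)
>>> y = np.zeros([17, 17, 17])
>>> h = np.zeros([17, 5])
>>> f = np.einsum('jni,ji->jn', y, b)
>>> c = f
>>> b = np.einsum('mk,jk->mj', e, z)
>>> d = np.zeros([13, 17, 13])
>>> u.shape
(17, 31)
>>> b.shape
(17, 13)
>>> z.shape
(13, 31)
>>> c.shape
(17, 17)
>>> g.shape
(13, 17, 17)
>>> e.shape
(17, 31)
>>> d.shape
(13, 17, 13)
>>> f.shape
(17, 17)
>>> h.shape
(17, 5)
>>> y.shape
(17, 17, 17)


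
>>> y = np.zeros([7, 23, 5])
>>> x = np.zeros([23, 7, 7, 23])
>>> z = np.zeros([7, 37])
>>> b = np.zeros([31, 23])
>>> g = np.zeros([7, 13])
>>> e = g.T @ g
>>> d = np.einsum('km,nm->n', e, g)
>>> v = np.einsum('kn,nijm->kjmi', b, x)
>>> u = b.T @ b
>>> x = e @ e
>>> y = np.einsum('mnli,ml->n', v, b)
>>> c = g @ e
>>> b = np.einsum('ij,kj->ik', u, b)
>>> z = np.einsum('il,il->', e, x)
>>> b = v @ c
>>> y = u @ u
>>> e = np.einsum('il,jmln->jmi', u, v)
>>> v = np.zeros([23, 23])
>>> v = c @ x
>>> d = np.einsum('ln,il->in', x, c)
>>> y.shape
(23, 23)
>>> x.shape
(13, 13)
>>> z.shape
()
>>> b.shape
(31, 7, 23, 13)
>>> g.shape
(7, 13)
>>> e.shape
(31, 7, 23)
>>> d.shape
(7, 13)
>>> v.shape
(7, 13)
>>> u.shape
(23, 23)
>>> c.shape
(7, 13)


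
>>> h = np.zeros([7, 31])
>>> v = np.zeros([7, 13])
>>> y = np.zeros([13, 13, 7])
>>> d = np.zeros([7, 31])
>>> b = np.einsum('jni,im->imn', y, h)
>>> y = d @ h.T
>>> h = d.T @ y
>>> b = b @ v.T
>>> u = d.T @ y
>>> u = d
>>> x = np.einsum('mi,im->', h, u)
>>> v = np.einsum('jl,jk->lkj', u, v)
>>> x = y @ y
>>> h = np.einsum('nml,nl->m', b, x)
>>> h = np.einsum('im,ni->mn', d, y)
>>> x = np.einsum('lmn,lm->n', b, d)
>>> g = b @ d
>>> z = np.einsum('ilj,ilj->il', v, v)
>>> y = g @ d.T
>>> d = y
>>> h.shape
(31, 7)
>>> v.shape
(31, 13, 7)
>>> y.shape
(7, 31, 7)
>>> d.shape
(7, 31, 7)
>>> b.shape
(7, 31, 7)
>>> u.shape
(7, 31)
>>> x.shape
(7,)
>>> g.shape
(7, 31, 31)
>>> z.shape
(31, 13)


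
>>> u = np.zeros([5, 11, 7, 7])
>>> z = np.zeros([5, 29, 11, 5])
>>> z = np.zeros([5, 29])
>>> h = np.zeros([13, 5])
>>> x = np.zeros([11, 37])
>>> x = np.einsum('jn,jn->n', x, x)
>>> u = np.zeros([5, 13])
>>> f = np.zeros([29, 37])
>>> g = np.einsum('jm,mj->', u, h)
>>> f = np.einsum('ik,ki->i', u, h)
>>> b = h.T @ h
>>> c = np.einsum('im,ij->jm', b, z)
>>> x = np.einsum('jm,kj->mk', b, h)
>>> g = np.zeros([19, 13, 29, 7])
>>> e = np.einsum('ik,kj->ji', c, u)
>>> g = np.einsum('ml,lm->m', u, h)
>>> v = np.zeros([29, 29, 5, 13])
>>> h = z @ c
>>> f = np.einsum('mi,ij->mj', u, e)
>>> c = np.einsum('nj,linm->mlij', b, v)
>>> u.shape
(5, 13)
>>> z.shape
(5, 29)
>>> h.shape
(5, 5)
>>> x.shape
(5, 13)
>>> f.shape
(5, 29)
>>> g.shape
(5,)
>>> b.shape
(5, 5)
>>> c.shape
(13, 29, 29, 5)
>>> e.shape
(13, 29)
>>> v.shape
(29, 29, 5, 13)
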